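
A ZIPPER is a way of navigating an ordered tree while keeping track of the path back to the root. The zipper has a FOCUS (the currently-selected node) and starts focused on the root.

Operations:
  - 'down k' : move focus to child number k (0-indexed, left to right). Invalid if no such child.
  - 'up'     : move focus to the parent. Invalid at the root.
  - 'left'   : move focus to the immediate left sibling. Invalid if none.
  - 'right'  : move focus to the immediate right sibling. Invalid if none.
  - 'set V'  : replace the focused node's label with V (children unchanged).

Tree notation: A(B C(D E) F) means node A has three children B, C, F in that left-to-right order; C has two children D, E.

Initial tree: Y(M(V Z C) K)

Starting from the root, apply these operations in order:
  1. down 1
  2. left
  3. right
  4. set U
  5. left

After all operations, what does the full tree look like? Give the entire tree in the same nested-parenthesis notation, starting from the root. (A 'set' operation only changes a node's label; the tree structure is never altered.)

Answer: Y(M(V Z C) U)

Derivation:
Step 1 (down 1): focus=K path=1 depth=1 children=[] left=['M'] right=[] parent=Y
Step 2 (left): focus=M path=0 depth=1 children=['V', 'Z', 'C'] left=[] right=['K'] parent=Y
Step 3 (right): focus=K path=1 depth=1 children=[] left=['M'] right=[] parent=Y
Step 4 (set U): focus=U path=1 depth=1 children=[] left=['M'] right=[] parent=Y
Step 5 (left): focus=M path=0 depth=1 children=['V', 'Z', 'C'] left=[] right=['U'] parent=Y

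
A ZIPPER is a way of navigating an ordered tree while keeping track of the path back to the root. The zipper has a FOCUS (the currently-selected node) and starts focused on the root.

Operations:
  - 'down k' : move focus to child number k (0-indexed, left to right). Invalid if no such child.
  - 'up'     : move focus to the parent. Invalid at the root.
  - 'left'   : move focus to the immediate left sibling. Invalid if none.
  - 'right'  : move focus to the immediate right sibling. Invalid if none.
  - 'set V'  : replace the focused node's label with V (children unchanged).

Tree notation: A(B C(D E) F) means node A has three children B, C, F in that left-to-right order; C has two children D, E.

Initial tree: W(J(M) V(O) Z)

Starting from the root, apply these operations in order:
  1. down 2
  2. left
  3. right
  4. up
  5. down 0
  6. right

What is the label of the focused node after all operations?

Step 1 (down 2): focus=Z path=2 depth=1 children=[] left=['J', 'V'] right=[] parent=W
Step 2 (left): focus=V path=1 depth=1 children=['O'] left=['J'] right=['Z'] parent=W
Step 3 (right): focus=Z path=2 depth=1 children=[] left=['J', 'V'] right=[] parent=W
Step 4 (up): focus=W path=root depth=0 children=['J', 'V', 'Z'] (at root)
Step 5 (down 0): focus=J path=0 depth=1 children=['M'] left=[] right=['V', 'Z'] parent=W
Step 6 (right): focus=V path=1 depth=1 children=['O'] left=['J'] right=['Z'] parent=W

Answer: V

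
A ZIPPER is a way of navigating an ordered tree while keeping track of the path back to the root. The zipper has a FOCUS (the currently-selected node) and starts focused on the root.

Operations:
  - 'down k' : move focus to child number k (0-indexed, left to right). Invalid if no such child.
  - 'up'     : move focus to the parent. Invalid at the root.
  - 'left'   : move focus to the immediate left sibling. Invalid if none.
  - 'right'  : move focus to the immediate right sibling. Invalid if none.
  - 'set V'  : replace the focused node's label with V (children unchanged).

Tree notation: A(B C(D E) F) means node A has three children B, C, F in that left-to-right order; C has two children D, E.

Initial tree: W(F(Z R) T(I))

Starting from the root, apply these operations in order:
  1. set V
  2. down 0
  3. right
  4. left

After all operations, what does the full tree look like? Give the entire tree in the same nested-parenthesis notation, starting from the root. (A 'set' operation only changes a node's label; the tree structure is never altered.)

Step 1 (set V): focus=V path=root depth=0 children=['F', 'T'] (at root)
Step 2 (down 0): focus=F path=0 depth=1 children=['Z', 'R'] left=[] right=['T'] parent=V
Step 3 (right): focus=T path=1 depth=1 children=['I'] left=['F'] right=[] parent=V
Step 4 (left): focus=F path=0 depth=1 children=['Z', 'R'] left=[] right=['T'] parent=V

Answer: V(F(Z R) T(I))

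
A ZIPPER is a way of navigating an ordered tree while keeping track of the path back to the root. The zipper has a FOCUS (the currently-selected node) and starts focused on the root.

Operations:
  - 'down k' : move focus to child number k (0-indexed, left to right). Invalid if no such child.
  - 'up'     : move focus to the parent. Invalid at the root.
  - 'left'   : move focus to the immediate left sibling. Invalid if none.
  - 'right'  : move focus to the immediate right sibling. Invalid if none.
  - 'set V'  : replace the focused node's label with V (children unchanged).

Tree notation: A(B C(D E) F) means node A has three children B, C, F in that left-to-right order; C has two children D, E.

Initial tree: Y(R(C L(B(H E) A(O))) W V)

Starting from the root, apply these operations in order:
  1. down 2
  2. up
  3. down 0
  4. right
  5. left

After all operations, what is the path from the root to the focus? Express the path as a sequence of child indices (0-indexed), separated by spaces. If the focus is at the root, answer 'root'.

Answer: 0

Derivation:
Step 1 (down 2): focus=V path=2 depth=1 children=[] left=['R', 'W'] right=[] parent=Y
Step 2 (up): focus=Y path=root depth=0 children=['R', 'W', 'V'] (at root)
Step 3 (down 0): focus=R path=0 depth=1 children=['C', 'L'] left=[] right=['W', 'V'] parent=Y
Step 4 (right): focus=W path=1 depth=1 children=[] left=['R'] right=['V'] parent=Y
Step 5 (left): focus=R path=0 depth=1 children=['C', 'L'] left=[] right=['W', 'V'] parent=Y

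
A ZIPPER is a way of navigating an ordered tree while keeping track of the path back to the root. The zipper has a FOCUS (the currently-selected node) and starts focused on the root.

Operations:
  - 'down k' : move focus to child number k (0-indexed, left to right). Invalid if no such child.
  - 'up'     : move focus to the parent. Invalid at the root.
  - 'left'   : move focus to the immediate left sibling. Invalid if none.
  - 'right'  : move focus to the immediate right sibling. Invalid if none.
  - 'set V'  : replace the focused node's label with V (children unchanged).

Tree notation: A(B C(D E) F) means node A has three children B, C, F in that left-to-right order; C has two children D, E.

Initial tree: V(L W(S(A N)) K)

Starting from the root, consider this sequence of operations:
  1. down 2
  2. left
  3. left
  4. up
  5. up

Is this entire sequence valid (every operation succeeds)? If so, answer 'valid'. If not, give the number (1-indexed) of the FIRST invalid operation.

Step 1 (down 2): focus=K path=2 depth=1 children=[] left=['L', 'W'] right=[] parent=V
Step 2 (left): focus=W path=1 depth=1 children=['S'] left=['L'] right=['K'] parent=V
Step 3 (left): focus=L path=0 depth=1 children=[] left=[] right=['W', 'K'] parent=V
Step 4 (up): focus=V path=root depth=0 children=['L', 'W', 'K'] (at root)
Step 5 (up): INVALID

Answer: 5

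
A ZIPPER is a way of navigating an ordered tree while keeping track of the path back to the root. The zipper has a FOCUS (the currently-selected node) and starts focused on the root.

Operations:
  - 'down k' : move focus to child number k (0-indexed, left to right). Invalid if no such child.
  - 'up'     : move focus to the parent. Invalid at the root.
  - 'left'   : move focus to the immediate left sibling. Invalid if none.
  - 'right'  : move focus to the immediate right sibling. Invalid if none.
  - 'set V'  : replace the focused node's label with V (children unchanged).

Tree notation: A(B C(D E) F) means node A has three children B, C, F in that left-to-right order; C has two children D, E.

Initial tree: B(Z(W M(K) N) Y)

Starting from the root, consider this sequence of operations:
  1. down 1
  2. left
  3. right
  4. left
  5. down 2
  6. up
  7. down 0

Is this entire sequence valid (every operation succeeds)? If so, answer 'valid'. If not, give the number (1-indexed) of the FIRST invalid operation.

Step 1 (down 1): focus=Y path=1 depth=1 children=[] left=['Z'] right=[] parent=B
Step 2 (left): focus=Z path=0 depth=1 children=['W', 'M', 'N'] left=[] right=['Y'] parent=B
Step 3 (right): focus=Y path=1 depth=1 children=[] left=['Z'] right=[] parent=B
Step 4 (left): focus=Z path=0 depth=1 children=['W', 'M', 'N'] left=[] right=['Y'] parent=B
Step 5 (down 2): focus=N path=0/2 depth=2 children=[] left=['W', 'M'] right=[] parent=Z
Step 6 (up): focus=Z path=0 depth=1 children=['W', 'M', 'N'] left=[] right=['Y'] parent=B
Step 7 (down 0): focus=W path=0/0 depth=2 children=[] left=[] right=['M', 'N'] parent=Z

Answer: valid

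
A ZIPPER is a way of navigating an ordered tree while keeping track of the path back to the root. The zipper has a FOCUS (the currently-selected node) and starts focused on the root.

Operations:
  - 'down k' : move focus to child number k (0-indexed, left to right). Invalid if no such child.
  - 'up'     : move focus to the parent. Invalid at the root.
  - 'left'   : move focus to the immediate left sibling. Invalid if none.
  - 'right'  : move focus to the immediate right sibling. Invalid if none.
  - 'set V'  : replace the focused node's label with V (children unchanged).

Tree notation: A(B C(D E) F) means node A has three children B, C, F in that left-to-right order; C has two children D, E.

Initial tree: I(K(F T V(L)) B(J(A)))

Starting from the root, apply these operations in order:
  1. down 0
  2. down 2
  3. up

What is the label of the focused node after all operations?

Step 1 (down 0): focus=K path=0 depth=1 children=['F', 'T', 'V'] left=[] right=['B'] parent=I
Step 2 (down 2): focus=V path=0/2 depth=2 children=['L'] left=['F', 'T'] right=[] parent=K
Step 3 (up): focus=K path=0 depth=1 children=['F', 'T', 'V'] left=[] right=['B'] parent=I

Answer: K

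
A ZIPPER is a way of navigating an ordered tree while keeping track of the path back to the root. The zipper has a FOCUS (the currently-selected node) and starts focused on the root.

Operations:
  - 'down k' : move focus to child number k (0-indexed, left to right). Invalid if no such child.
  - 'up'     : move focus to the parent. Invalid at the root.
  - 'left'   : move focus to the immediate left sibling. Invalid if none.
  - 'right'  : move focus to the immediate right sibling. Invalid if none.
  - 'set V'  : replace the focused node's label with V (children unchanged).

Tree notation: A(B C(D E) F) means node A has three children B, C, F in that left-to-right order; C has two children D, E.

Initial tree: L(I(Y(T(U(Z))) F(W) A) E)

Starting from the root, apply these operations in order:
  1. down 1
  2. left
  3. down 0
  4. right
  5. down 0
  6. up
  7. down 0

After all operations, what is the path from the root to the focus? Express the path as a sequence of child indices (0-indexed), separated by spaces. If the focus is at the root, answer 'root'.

Step 1 (down 1): focus=E path=1 depth=1 children=[] left=['I'] right=[] parent=L
Step 2 (left): focus=I path=0 depth=1 children=['Y', 'F', 'A'] left=[] right=['E'] parent=L
Step 3 (down 0): focus=Y path=0/0 depth=2 children=['T'] left=[] right=['F', 'A'] parent=I
Step 4 (right): focus=F path=0/1 depth=2 children=['W'] left=['Y'] right=['A'] parent=I
Step 5 (down 0): focus=W path=0/1/0 depth=3 children=[] left=[] right=[] parent=F
Step 6 (up): focus=F path=0/1 depth=2 children=['W'] left=['Y'] right=['A'] parent=I
Step 7 (down 0): focus=W path=0/1/0 depth=3 children=[] left=[] right=[] parent=F

Answer: 0 1 0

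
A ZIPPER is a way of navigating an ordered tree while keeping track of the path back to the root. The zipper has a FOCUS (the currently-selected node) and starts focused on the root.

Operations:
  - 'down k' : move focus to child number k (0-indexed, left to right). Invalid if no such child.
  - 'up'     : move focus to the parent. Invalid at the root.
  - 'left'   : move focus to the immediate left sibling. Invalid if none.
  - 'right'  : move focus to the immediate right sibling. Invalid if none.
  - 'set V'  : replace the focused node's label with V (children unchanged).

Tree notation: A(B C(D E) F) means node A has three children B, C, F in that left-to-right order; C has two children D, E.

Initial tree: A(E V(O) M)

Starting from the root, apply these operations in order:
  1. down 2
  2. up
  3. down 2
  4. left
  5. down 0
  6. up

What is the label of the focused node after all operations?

Answer: V

Derivation:
Step 1 (down 2): focus=M path=2 depth=1 children=[] left=['E', 'V'] right=[] parent=A
Step 2 (up): focus=A path=root depth=0 children=['E', 'V', 'M'] (at root)
Step 3 (down 2): focus=M path=2 depth=1 children=[] left=['E', 'V'] right=[] parent=A
Step 4 (left): focus=V path=1 depth=1 children=['O'] left=['E'] right=['M'] parent=A
Step 5 (down 0): focus=O path=1/0 depth=2 children=[] left=[] right=[] parent=V
Step 6 (up): focus=V path=1 depth=1 children=['O'] left=['E'] right=['M'] parent=A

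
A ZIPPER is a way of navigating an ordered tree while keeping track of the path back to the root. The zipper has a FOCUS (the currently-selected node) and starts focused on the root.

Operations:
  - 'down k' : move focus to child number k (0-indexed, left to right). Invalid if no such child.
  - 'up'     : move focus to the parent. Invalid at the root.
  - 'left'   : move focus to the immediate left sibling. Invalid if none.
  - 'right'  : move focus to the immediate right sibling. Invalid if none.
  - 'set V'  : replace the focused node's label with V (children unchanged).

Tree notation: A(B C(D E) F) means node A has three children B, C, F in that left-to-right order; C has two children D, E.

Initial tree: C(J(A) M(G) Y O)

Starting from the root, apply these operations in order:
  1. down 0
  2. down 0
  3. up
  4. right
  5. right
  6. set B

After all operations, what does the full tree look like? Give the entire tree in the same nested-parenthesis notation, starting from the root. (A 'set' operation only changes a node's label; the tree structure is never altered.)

Step 1 (down 0): focus=J path=0 depth=1 children=['A'] left=[] right=['M', 'Y', 'O'] parent=C
Step 2 (down 0): focus=A path=0/0 depth=2 children=[] left=[] right=[] parent=J
Step 3 (up): focus=J path=0 depth=1 children=['A'] left=[] right=['M', 'Y', 'O'] parent=C
Step 4 (right): focus=M path=1 depth=1 children=['G'] left=['J'] right=['Y', 'O'] parent=C
Step 5 (right): focus=Y path=2 depth=1 children=[] left=['J', 'M'] right=['O'] parent=C
Step 6 (set B): focus=B path=2 depth=1 children=[] left=['J', 'M'] right=['O'] parent=C

Answer: C(J(A) M(G) B O)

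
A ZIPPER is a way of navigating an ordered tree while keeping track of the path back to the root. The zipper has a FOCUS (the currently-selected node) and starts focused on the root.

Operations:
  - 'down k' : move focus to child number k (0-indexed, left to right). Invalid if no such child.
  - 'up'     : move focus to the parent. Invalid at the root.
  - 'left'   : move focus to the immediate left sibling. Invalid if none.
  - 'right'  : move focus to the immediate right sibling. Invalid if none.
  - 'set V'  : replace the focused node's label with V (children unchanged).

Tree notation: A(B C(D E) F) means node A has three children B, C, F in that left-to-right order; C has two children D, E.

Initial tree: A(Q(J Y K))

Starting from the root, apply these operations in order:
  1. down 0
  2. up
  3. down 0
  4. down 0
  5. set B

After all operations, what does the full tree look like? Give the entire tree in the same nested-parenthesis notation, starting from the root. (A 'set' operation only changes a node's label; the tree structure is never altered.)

Answer: A(Q(B Y K))

Derivation:
Step 1 (down 0): focus=Q path=0 depth=1 children=['J', 'Y', 'K'] left=[] right=[] parent=A
Step 2 (up): focus=A path=root depth=0 children=['Q'] (at root)
Step 3 (down 0): focus=Q path=0 depth=1 children=['J', 'Y', 'K'] left=[] right=[] parent=A
Step 4 (down 0): focus=J path=0/0 depth=2 children=[] left=[] right=['Y', 'K'] parent=Q
Step 5 (set B): focus=B path=0/0 depth=2 children=[] left=[] right=['Y', 'K'] parent=Q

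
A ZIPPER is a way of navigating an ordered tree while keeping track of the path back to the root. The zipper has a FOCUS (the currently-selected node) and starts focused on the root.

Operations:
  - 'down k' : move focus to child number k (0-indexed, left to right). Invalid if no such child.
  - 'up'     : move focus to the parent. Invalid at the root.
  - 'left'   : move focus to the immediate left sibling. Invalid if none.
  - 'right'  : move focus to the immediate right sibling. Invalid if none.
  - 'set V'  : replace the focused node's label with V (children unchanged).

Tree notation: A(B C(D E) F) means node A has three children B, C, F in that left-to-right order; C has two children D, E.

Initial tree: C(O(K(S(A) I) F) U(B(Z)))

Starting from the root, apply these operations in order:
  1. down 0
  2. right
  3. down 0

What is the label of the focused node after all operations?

Answer: B

Derivation:
Step 1 (down 0): focus=O path=0 depth=1 children=['K', 'F'] left=[] right=['U'] parent=C
Step 2 (right): focus=U path=1 depth=1 children=['B'] left=['O'] right=[] parent=C
Step 3 (down 0): focus=B path=1/0 depth=2 children=['Z'] left=[] right=[] parent=U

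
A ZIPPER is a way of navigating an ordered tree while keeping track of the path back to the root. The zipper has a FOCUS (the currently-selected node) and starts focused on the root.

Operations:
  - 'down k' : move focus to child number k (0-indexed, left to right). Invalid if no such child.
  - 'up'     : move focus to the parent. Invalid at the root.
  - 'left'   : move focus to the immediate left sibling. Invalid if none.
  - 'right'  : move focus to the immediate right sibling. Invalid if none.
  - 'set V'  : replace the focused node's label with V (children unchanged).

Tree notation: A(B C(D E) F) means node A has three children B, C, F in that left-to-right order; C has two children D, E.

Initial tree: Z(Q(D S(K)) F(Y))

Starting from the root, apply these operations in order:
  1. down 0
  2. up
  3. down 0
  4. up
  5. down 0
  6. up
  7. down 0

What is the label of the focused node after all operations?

Answer: Q

Derivation:
Step 1 (down 0): focus=Q path=0 depth=1 children=['D', 'S'] left=[] right=['F'] parent=Z
Step 2 (up): focus=Z path=root depth=0 children=['Q', 'F'] (at root)
Step 3 (down 0): focus=Q path=0 depth=1 children=['D', 'S'] left=[] right=['F'] parent=Z
Step 4 (up): focus=Z path=root depth=0 children=['Q', 'F'] (at root)
Step 5 (down 0): focus=Q path=0 depth=1 children=['D', 'S'] left=[] right=['F'] parent=Z
Step 6 (up): focus=Z path=root depth=0 children=['Q', 'F'] (at root)
Step 7 (down 0): focus=Q path=0 depth=1 children=['D', 'S'] left=[] right=['F'] parent=Z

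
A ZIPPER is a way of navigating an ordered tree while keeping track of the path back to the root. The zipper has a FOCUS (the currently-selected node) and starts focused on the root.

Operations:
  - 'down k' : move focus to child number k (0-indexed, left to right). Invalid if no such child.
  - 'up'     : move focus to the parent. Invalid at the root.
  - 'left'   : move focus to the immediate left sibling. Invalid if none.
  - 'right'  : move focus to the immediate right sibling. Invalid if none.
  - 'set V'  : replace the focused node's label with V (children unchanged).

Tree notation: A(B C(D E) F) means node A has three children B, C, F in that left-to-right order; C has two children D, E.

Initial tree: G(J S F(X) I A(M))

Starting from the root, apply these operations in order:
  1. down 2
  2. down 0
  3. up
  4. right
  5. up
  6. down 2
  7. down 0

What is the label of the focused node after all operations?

Step 1 (down 2): focus=F path=2 depth=1 children=['X'] left=['J', 'S'] right=['I', 'A'] parent=G
Step 2 (down 0): focus=X path=2/0 depth=2 children=[] left=[] right=[] parent=F
Step 3 (up): focus=F path=2 depth=1 children=['X'] left=['J', 'S'] right=['I', 'A'] parent=G
Step 4 (right): focus=I path=3 depth=1 children=[] left=['J', 'S', 'F'] right=['A'] parent=G
Step 5 (up): focus=G path=root depth=0 children=['J', 'S', 'F', 'I', 'A'] (at root)
Step 6 (down 2): focus=F path=2 depth=1 children=['X'] left=['J', 'S'] right=['I', 'A'] parent=G
Step 7 (down 0): focus=X path=2/0 depth=2 children=[] left=[] right=[] parent=F

Answer: X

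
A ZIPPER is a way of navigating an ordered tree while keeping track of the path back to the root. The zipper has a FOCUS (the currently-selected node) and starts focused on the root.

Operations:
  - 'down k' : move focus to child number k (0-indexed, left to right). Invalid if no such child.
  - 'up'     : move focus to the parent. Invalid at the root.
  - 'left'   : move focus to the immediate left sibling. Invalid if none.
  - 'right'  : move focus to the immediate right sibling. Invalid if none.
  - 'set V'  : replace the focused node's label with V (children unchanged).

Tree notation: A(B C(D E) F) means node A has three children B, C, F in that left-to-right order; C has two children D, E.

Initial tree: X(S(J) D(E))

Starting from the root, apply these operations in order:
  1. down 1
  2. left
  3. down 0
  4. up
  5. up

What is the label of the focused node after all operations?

Answer: X

Derivation:
Step 1 (down 1): focus=D path=1 depth=1 children=['E'] left=['S'] right=[] parent=X
Step 2 (left): focus=S path=0 depth=1 children=['J'] left=[] right=['D'] parent=X
Step 3 (down 0): focus=J path=0/0 depth=2 children=[] left=[] right=[] parent=S
Step 4 (up): focus=S path=0 depth=1 children=['J'] left=[] right=['D'] parent=X
Step 5 (up): focus=X path=root depth=0 children=['S', 'D'] (at root)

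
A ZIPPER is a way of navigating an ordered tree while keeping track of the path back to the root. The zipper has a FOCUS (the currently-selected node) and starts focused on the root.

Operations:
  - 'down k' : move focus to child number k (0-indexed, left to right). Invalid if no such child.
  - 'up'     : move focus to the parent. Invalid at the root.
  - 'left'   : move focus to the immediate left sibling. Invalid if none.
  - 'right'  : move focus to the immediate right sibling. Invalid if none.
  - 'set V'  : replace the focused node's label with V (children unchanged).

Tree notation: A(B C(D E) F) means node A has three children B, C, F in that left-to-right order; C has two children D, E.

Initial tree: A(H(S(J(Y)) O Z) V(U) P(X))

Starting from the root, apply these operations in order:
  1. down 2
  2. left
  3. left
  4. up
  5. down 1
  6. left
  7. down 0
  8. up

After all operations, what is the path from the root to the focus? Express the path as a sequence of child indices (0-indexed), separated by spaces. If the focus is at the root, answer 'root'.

Step 1 (down 2): focus=P path=2 depth=1 children=['X'] left=['H', 'V'] right=[] parent=A
Step 2 (left): focus=V path=1 depth=1 children=['U'] left=['H'] right=['P'] parent=A
Step 3 (left): focus=H path=0 depth=1 children=['S', 'O', 'Z'] left=[] right=['V', 'P'] parent=A
Step 4 (up): focus=A path=root depth=0 children=['H', 'V', 'P'] (at root)
Step 5 (down 1): focus=V path=1 depth=1 children=['U'] left=['H'] right=['P'] parent=A
Step 6 (left): focus=H path=0 depth=1 children=['S', 'O', 'Z'] left=[] right=['V', 'P'] parent=A
Step 7 (down 0): focus=S path=0/0 depth=2 children=['J'] left=[] right=['O', 'Z'] parent=H
Step 8 (up): focus=H path=0 depth=1 children=['S', 'O', 'Z'] left=[] right=['V', 'P'] parent=A

Answer: 0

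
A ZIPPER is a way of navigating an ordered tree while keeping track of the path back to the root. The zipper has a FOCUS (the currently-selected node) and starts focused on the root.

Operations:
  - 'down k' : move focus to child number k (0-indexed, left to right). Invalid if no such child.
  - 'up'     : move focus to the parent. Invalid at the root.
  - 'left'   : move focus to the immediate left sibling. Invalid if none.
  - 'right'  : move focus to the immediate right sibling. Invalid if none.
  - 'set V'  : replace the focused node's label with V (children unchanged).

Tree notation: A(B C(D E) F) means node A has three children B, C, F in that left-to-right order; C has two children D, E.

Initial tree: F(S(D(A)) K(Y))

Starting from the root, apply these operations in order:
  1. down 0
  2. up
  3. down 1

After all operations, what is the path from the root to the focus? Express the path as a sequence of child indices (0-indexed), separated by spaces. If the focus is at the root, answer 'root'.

Answer: 1

Derivation:
Step 1 (down 0): focus=S path=0 depth=1 children=['D'] left=[] right=['K'] parent=F
Step 2 (up): focus=F path=root depth=0 children=['S', 'K'] (at root)
Step 3 (down 1): focus=K path=1 depth=1 children=['Y'] left=['S'] right=[] parent=F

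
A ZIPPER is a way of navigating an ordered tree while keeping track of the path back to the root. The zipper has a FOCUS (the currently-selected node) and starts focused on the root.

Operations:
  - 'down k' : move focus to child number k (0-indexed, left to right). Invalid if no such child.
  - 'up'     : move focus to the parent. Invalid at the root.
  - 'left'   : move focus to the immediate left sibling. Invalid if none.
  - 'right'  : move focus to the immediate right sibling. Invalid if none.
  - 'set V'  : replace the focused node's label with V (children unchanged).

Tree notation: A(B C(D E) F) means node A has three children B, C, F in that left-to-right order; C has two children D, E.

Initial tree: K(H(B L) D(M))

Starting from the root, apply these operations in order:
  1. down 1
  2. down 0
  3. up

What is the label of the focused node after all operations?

Answer: D

Derivation:
Step 1 (down 1): focus=D path=1 depth=1 children=['M'] left=['H'] right=[] parent=K
Step 2 (down 0): focus=M path=1/0 depth=2 children=[] left=[] right=[] parent=D
Step 3 (up): focus=D path=1 depth=1 children=['M'] left=['H'] right=[] parent=K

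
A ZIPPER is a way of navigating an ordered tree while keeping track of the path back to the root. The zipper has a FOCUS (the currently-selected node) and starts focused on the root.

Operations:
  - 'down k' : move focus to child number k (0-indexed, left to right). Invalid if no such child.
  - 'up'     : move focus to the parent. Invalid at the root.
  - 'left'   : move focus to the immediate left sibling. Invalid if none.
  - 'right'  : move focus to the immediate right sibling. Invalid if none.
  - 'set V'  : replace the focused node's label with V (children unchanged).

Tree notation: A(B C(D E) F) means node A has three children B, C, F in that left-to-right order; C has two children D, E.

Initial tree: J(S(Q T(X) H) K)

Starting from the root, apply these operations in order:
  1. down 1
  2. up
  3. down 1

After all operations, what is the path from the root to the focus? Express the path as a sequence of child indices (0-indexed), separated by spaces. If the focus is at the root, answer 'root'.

Step 1 (down 1): focus=K path=1 depth=1 children=[] left=['S'] right=[] parent=J
Step 2 (up): focus=J path=root depth=0 children=['S', 'K'] (at root)
Step 3 (down 1): focus=K path=1 depth=1 children=[] left=['S'] right=[] parent=J

Answer: 1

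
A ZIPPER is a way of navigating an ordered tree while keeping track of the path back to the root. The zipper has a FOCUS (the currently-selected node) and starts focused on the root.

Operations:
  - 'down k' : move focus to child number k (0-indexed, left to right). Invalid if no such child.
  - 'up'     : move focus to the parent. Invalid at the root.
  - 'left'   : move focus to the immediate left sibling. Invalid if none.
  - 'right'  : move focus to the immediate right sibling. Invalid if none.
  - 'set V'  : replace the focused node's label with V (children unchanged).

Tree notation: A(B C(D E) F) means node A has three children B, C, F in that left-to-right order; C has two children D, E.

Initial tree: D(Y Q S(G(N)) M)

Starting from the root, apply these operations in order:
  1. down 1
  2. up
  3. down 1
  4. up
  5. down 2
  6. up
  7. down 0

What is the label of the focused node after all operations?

Step 1 (down 1): focus=Q path=1 depth=1 children=[] left=['Y'] right=['S', 'M'] parent=D
Step 2 (up): focus=D path=root depth=0 children=['Y', 'Q', 'S', 'M'] (at root)
Step 3 (down 1): focus=Q path=1 depth=1 children=[] left=['Y'] right=['S', 'M'] parent=D
Step 4 (up): focus=D path=root depth=0 children=['Y', 'Q', 'S', 'M'] (at root)
Step 5 (down 2): focus=S path=2 depth=1 children=['G'] left=['Y', 'Q'] right=['M'] parent=D
Step 6 (up): focus=D path=root depth=0 children=['Y', 'Q', 'S', 'M'] (at root)
Step 7 (down 0): focus=Y path=0 depth=1 children=[] left=[] right=['Q', 'S', 'M'] parent=D

Answer: Y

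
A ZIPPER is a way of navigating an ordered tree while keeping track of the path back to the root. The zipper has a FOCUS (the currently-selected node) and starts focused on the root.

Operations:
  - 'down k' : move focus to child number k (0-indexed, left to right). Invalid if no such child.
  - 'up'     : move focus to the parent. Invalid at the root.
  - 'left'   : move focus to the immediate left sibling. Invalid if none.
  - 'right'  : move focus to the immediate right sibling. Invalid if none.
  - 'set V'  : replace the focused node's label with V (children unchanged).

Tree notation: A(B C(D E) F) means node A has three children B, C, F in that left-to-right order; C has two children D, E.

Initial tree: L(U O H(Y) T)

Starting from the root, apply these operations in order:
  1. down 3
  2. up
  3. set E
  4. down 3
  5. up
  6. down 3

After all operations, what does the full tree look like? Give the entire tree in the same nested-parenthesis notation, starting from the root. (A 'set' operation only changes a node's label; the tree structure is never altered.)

Answer: E(U O H(Y) T)

Derivation:
Step 1 (down 3): focus=T path=3 depth=1 children=[] left=['U', 'O', 'H'] right=[] parent=L
Step 2 (up): focus=L path=root depth=0 children=['U', 'O', 'H', 'T'] (at root)
Step 3 (set E): focus=E path=root depth=0 children=['U', 'O', 'H', 'T'] (at root)
Step 4 (down 3): focus=T path=3 depth=1 children=[] left=['U', 'O', 'H'] right=[] parent=E
Step 5 (up): focus=E path=root depth=0 children=['U', 'O', 'H', 'T'] (at root)
Step 6 (down 3): focus=T path=3 depth=1 children=[] left=['U', 'O', 'H'] right=[] parent=E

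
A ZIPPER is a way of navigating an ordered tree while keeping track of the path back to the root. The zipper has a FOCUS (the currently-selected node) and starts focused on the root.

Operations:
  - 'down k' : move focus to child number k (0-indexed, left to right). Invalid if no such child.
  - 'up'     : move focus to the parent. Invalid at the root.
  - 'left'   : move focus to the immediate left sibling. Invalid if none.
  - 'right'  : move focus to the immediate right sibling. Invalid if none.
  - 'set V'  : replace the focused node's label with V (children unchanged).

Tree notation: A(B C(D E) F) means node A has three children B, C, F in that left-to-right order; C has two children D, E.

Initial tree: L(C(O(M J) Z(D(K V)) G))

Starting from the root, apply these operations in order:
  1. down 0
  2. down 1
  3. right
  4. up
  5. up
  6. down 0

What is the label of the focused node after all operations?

Answer: C

Derivation:
Step 1 (down 0): focus=C path=0 depth=1 children=['O', 'Z', 'G'] left=[] right=[] parent=L
Step 2 (down 1): focus=Z path=0/1 depth=2 children=['D'] left=['O'] right=['G'] parent=C
Step 3 (right): focus=G path=0/2 depth=2 children=[] left=['O', 'Z'] right=[] parent=C
Step 4 (up): focus=C path=0 depth=1 children=['O', 'Z', 'G'] left=[] right=[] parent=L
Step 5 (up): focus=L path=root depth=0 children=['C'] (at root)
Step 6 (down 0): focus=C path=0 depth=1 children=['O', 'Z', 'G'] left=[] right=[] parent=L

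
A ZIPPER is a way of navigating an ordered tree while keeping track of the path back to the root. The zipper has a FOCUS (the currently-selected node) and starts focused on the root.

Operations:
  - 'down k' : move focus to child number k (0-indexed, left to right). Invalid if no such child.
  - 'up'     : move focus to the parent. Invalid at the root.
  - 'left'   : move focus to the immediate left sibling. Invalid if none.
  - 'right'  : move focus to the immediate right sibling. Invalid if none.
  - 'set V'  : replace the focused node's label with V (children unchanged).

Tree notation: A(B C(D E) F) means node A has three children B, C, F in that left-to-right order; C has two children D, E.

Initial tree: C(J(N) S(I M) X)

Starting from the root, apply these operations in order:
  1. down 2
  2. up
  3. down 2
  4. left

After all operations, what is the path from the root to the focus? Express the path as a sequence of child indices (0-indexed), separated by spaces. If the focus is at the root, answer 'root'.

Answer: 1

Derivation:
Step 1 (down 2): focus=X path=2 depth=1 children=[] left=['J', 'S'] right=[] parent=C
Step 2 (up): focus=C path=root depth=0 children=['J', 'S', 'X'] (at root)
Step 3 (down 2): focus=X path=2 depth=1 children=[] left=['J', 'S'] right=[] parent=C
Step 4 (left): focus=S path=1 depth=1 children=['I', 'M'] left=['J'] right=['X'] parent=C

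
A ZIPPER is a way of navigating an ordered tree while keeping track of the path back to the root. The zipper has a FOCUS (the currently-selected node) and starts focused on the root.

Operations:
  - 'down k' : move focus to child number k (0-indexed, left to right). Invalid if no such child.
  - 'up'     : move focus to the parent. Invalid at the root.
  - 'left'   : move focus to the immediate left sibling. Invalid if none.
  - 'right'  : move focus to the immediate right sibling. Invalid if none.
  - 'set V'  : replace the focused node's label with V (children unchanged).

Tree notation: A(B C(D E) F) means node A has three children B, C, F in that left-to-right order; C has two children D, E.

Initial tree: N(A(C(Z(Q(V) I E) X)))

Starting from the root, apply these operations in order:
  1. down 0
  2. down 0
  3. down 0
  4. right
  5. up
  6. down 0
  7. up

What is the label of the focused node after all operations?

Step 1 (down 0): focus=A path=0 depth=1 children=['C'] left=[] right=[] parent=N
Step 2 (down 0): focus=C path=0/0 depth=2 children=['Z', 'X'] left=[] right=[] parent=A
Step 3 (down 0): focus=Z path=0/0/0 depth=3 children=['Q', 'I', 'E'] left=[] right=['X'] parent=C
Step 4 (right): focus=X path=0/0/1 depth=3 children=[] left=['Z'] right=[] parent=C
Step 5 (up): focus=C path=0/0 depth=2 children=['Z', 'X'] left=[] right=[] parent=A
Step 6 (down 0): focus=Z path=0/0/0 depth=3 children=['Q', 'I', 'E'] left=[] right=['X'] parent=C
Step 7 (up): focus=C path=0/0 depth=2 children=['Z', 'X'] left=[] right=[] parent=A

Answer: C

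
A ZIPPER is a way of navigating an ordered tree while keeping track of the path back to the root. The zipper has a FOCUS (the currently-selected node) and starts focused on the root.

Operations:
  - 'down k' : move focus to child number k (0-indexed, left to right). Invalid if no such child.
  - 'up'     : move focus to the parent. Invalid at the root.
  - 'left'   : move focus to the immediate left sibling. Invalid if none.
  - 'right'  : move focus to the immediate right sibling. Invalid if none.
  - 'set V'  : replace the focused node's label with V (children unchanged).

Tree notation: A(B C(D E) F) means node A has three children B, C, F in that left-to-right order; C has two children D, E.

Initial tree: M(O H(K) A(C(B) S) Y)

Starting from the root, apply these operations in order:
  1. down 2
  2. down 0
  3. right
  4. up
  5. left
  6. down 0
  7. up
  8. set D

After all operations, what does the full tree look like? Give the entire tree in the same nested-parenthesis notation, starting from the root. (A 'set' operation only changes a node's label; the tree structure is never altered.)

Step 1 (down 2): focus=A path=2 depth=1 children=['C', 'S'] left=['O', 'H'] right=['Y'] parent=M
Step 2 (down 0): focus=C path=2/0 depth=2 children=['B'] left=[] right=['S'] parent=A
Step 3 (right): focus=S path=2/1 depth=2 children=[] left=['C'] right=[] parent=A
Step 4 (up): focus=A path=2 depth=1 children=['C', 'S'] left=['O', 'H'] right=['Y'] parent=M
Step 5 (left): focus=H path=1 depth=1 children=['K'] left=['O'] right=['A', 'Y'] parent=M
Step 6 (down 0): focus=K path=1/0 depth=2 children=[] left=[] right=[] parent=H
Step 7 (up): focus=H path=1 depth=1 children=['K'] left=['O'] right=['A', 'Y'] parent=M
Step 8 (set D): focus=D path=1 depth=1 children=['K'] left=['O'] right=['A', 'Y'] parent=M

Answer: M(O D(K) A(C(B) S) Y)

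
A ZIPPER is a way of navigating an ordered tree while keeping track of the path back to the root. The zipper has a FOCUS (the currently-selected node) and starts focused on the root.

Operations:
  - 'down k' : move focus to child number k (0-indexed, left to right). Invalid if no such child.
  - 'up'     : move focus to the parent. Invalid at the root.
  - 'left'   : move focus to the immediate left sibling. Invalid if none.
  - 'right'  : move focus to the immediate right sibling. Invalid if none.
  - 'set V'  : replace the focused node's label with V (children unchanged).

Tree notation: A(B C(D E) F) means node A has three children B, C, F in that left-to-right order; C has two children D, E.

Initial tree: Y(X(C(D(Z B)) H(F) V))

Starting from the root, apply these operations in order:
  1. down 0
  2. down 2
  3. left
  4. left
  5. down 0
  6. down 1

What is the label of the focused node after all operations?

Step 1 (down 0): focus=X path=0 depth=1 children=['C', 'H', 'V'] left=[] right=[] parent=Y
Step 2 (down 2): focus=V path=0/2 depth=2 children=[] left=['C', 'H'] right=[] parent=X
Step 3 (left): focus=H path=0/1 depth=2 children=['F'] left=['C'] right=['V'] parent=X
Step 4 (left): focus=C path=0/0 depth=2 children=['D'] left=[] right=['H', 'V'] parent=X
Step 5 (down 0): focus=D path=0/0/0 depth=3 children=['Z', 'B'] left=[] right=[] parent=C
Step 6 (down 1): focus=B path=0/0/0/1 depth=4 children=[] left=['Z'] right=[] parent=D

Answer: B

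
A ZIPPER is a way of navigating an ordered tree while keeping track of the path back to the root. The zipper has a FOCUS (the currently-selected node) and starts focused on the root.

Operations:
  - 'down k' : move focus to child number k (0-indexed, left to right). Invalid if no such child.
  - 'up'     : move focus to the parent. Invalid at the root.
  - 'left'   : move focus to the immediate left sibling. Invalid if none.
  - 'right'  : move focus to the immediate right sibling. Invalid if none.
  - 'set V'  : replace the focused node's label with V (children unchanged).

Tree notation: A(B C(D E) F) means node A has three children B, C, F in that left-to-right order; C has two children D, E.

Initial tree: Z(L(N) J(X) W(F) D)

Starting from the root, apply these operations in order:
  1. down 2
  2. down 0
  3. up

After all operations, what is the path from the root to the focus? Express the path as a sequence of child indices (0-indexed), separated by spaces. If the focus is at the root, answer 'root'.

Step 1 (down 2): focus=W path=2 depth=1 children=['F'] left=['L', 'J'] right=['D'] parent=Z
Step 2 (down 0): focus=F path=2/0 depth=2 children=[] left=[] right=[] parent=W
Step 3 (up): focus=W path=2 depth=1 children=['F'] left=['L', 'J'] right=['D'] parent=Z

Answer: 2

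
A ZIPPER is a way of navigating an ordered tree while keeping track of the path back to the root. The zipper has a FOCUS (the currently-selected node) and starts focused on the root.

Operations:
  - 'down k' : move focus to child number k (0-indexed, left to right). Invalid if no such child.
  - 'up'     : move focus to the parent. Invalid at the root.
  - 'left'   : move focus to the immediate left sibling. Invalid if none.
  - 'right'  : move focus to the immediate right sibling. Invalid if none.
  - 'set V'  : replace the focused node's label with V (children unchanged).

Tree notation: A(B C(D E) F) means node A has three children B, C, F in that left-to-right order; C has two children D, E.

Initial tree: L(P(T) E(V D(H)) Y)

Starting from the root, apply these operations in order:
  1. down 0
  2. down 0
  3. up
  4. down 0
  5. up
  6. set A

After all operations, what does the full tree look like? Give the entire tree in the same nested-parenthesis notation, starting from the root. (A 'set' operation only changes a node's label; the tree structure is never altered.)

Answer: L(A(T) E(V D(H)) Y)

Derivation:
Step 1 (down 0): focus=P path=0 depth=1 children=['T'] left=[] right=['E', 'Y'] parent=L
Step 2 (down 0): focus=T path=0/0 depth=2 children=[] left=[] right=[] parent=P
Step 3 (up): focus=P path=0 depth=1 children=['T'] left=[] right=['E', 'Y'] parent=L
Step 4 (down 0): focus=T path=0/0 depth=2 children=[] left=[] right=[] parent=P
Step 5 (up): focus=P path=0 depth=1 children=['T'] left=[] right=['E', 'Y'] parent=L
Step 6 (set A): focus=A path=0 depth=1 children=['T'] left=[] right=['E', 'Y'] parent=L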